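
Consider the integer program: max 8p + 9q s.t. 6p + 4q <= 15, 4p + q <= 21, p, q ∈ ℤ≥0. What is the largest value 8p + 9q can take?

27

Relaxing integrality, the LP optimum is 33.75 at (p,q) = (0, 3.75), which is not an integer point.
(p,q)=(0,3): 6·0+4·3=12≤15, 4·0+1·3=3≤21, objective 27.
(p,q)=(1,2): 6·1+4·2=14≤15, 4·1+1·2=6≤21, objective 26.
(p,q)=(0,2): 6·0+4·2=8≤15, 4·0+1·2=2≤21, objective 18.
No feasible integer point exceeds 27.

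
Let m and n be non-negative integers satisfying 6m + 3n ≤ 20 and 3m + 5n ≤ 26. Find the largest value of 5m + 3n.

17

(m,n)=(1,4) is feasible, giving 17.
(m,n)=(0,5) is feasible, giving 15.
(m,n)=(1,3) is feasible, giving 14.
No feasible integer point exceeds 17.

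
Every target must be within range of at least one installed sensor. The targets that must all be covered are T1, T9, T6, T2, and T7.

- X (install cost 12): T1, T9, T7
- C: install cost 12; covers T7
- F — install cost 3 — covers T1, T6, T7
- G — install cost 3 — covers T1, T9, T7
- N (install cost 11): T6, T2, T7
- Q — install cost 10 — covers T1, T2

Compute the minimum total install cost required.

14

The greedy cost-per-new-target heuristic would pick F, G, and Q for 16, but a cheaper cover exists.
Choose G and N: together they cover T1, T9, T6, T2, T7 — every target.
Total install cost: 3 + 11 = 14.
No cover costs less than 14.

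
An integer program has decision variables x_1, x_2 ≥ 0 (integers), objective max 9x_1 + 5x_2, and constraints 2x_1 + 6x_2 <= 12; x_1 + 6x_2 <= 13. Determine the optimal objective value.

(x_1,x_2)=(6,0): 2·6+6·0=12≤12, 1·6+6·0=6≤13, objective 54.
(x_1,x_2)=(5,0): 2·5+6·0=10≤12, 1·5+6·0=5≤13, objective 45.
Maximum is 54 at (x_1,x_2)=(6,0).

54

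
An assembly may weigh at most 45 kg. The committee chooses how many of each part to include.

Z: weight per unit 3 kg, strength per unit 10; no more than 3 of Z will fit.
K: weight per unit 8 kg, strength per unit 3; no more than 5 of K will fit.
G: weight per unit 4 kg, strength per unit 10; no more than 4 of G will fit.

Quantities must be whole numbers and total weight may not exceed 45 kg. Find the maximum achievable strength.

76

This is a bounded integer knapsack.
Z has the best ratio (10/3); taking only Z gives at most 3×10 = 30 (stopped by the supply cap of 3).
Mixing does better — 3×Z, 2×K, and 4×G: weight 41 ≤ 45, strength 3·10 + 2·3 + 4·10 = 76.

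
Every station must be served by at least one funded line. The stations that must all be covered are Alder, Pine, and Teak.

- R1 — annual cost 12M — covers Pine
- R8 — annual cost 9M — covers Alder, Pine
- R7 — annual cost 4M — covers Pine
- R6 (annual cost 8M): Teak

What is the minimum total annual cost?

The greedy cost-per-new-station heuristic would pick R7, R6, and R8 for 21, but a cheaper cover exists.
Choose R8 and R6: together they cover Alder, Pine, Teak — every station.
Total annual cost: 9 + 8 = 17.
No cover costs less than 17.

17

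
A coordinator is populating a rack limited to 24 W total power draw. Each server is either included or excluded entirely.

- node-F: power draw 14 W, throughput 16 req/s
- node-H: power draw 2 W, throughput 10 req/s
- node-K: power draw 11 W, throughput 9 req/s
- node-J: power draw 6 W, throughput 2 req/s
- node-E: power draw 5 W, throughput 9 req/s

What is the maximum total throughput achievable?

35

This is a 0-1 knapsack instance.
Allowing fractional choices, the relaxed optimum would be about 37.5, but servers are indivisible.
node-F + node-H + node-E: power draw 14 + 2 + 5 = 21 ≤ 24, throughput 16 + 10 + 9 = 35.
node-H + node-K + node-E: power draw 2 + 11 + 5 = 18 ≤ 24, throughput 10 + 9 + 9 = 28.
node-H + node-K + node-J + node-E: power draw 2 + 11 + 6 + 5 = 24 ≤ 24, throughput 10 + 9 + 2 + 9 = 30.
Best is node-F, node-H, and node-E with total throughput 35.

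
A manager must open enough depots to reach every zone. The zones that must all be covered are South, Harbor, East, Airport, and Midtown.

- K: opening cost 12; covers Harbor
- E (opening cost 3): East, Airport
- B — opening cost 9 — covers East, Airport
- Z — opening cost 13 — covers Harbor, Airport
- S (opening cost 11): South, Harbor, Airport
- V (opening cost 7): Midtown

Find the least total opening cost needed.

21

This is a weighted set-cover instance.
Choose E, S, and V: together they cover South, Harbor, East, Airport, Midtown — every zone.
Total opening cost: 3 + 11 + 7 = 21.
No cover costs less than 21.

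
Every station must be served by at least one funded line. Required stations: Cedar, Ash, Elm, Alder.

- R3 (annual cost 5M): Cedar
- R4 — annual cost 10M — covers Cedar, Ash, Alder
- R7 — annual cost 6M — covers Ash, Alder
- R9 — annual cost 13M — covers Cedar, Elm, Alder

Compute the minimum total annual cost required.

The greedy cost-per-new-station heuristic would pick R7, R3, and R9 for 24, but a cheaper cover exists.
Choose R7 and R9: together they cover Cedar, Ash, Elm, Alder — every station.
Total annual cost: 6 + 13 = 19.
No cover costs less than 19.

19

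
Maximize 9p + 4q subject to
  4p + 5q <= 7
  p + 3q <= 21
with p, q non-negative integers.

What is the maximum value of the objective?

9

(p,q)=(1,0) is feasible, giving 9.
(p,q)=(0,1) is feasible, giving 4.
(p,q)=(0,0) is feasible, giving 0.
Maximum is 9 at (p,q)=(1,0).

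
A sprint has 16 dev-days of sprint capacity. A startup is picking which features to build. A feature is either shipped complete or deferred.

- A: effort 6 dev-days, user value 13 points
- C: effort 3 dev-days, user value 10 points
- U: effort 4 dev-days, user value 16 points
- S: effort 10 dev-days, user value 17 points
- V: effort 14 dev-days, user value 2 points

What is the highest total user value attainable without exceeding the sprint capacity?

39

Allowing fractional choices, the relaxed optimum would be about 44.1, but features are indivisible.
U + S: effort 4 + 10 = 14 ≤ 16, user value 16 + 17 = 33.
A + S: effort 6 + 10 = 16 ≤ 16, user value 13 + 17 = 30.
A + C + U: effort 6 + 3 + 4 = 13 ≤ 16, user value 13 + 10 + 16 = 39.
Best is A, C, and U with total user value 39.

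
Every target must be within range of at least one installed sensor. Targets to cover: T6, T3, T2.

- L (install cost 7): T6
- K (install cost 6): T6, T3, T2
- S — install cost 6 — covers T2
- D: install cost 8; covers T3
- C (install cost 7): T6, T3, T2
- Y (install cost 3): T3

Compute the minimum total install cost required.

K alone covers T6, T3, T2 — every target.
Total install cost: 6.
No cover costs less than 6.

6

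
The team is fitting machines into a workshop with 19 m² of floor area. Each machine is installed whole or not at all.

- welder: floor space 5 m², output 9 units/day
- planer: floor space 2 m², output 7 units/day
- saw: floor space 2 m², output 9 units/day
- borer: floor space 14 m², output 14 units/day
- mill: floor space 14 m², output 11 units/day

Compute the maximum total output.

30

Allowing fractional choices, the relaxed optimum would be about 35.0, but machines are indivisible.
planer + saw + borer: floor space 2 + 2 + 14 = 18 ≤ 19, output 7 + 9 + 14 = 30.
planer + saw + mill: floor space 2 + 2 + 14 = 18 ≤ 19, output 7 + 9 + 11 = 27.
welder + planer + saw: floor space 5 + 2 + 2 = 9 ≤ 19, output 9 + 7 + 9 = 25.
Best is planer, saw, and borer with total output 30.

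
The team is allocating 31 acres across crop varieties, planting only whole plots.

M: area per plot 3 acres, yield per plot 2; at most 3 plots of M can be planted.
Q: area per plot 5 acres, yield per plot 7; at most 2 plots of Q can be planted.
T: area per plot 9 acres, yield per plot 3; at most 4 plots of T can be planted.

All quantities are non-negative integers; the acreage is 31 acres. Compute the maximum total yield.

23

3×M, 2×Q, and 1×T: area 28 ≤ 31, yield 3·2 + 2·7 + 1·3 = 23.
1×M, 2×Q, and 2×T: area 31 ≤ 31, yield 1·2 + 2·7 + 2·3 = 22.
Best is 23.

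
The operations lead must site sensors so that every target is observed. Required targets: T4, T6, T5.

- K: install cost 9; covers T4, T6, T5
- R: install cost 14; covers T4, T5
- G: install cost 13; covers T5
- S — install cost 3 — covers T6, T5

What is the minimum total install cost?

The greedy cost-per-new-target heuristic would pick S and K for 12, but a cheaper cover exists.
K alone covers T4, T6, T5 — every target.
Total install cost: 9.
No cover costs less than 9.

9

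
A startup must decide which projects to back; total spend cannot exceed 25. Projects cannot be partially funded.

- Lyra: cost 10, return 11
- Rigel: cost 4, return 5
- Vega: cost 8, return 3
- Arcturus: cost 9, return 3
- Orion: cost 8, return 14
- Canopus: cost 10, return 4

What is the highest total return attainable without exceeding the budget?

Allowing fractional choices, the relaxed optimum would be about 31.2, but projects are indivisible.
Rigel + Orion + Canopus: cost 4 + 8 + 10 = 22 ≤ 25, return 5 + 14 + 4 = 23.
Lyra + Orion: cost 10 + 8 = 18 ≤ 25, return 11 + 14 = 25.
Lyra + Rigel + Orion: cost 10 + 4 + 8 = 22 ≤ 25, return 11 + 5 + 14 = 30.
Best is Lyra, Rigel, and Orion with total return 30.

30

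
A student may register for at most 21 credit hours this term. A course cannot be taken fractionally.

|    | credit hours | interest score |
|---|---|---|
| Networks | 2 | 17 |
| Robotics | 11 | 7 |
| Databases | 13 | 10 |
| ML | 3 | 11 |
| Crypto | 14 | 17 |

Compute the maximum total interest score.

This is an integer program with binary decision variables.
Take Networks, ML, and Crypto: credit hours 2 + 3 + 14 = 19 ≤ 21, interest score 17 + 11 + 17 = 45.
No other feasible combination does better.

45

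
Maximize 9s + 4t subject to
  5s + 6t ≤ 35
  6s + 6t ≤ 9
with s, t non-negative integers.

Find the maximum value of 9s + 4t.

(s,t)=(1,0) is feasible, giving 9.
(s,t)=(0,1) is feasible, giving 4.
(s,t)=(0,0) is feasible, giving 0.
Maximum is 9 at (s,t)=(1,0).

9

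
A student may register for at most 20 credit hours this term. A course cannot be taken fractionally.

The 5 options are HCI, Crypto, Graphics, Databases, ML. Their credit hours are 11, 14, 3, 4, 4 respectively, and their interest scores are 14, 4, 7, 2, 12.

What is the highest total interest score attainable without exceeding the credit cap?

Allowing fractional choices, the relaxed optimum would be about 34.0, but courses are indivisible.
HCI + Databases + ML: credit hours 11 + 4 + 4 = 19 ≤ 20, interest score 14 + 2 + 12 = 28.
HCI + ML: credit hours 11 + 4 = 15 ≤ 20, interest score 14 + 12 = 26.
HCI + Graphics + ML: credit hours 11 + 3 + 4 = 18 ≤ 20, interest score 14 + 7 + 12 = 33.
Best is HCI, Graphics, and ML with total interest score 33.

33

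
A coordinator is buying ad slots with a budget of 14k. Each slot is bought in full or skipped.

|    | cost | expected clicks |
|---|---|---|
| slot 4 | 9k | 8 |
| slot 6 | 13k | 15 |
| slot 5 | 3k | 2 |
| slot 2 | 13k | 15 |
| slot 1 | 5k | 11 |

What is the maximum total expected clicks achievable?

19

Allowing fractional choices, the relaxed optimum would be about 21.4, but ad slots are indivisible.
slot 2: cost 13 ≤ 14, expected clicks 15.
slot 6: cost 13 ≤ 14, expected clicks 15.
slot 4 + slot 1: cost 9 + 5 = 14 ≤ 14, expected clicks 8 + 11 = 19.
Best is slot 4 and slot 1 with total expected clicks 19.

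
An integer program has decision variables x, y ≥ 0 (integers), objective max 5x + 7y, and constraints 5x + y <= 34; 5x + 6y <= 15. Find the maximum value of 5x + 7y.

15

(x,y)=(3,0): 5·3+1·0=15≤34, 5·3+6·0=15≤15, objective 15.
(x,y)=(0,2): 5·0+1·2=2≤34, 5·0+6·2=12≤15, objective 14.
(x,y)=(1,1): 5·1+1·1=6≤34, 5·1+6·1=11≤15, objective 12.
(x,y)=(2,0): 5·2+1·0=10≤34, 5·2+6·0=10≤15, objective 10.
The best lattice point is (3,0), giving 15.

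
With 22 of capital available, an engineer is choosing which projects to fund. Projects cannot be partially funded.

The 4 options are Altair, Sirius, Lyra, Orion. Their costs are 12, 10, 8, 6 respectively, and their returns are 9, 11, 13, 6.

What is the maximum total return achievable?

Treat it as a binary knapsack problem.
Allowing fractional choices, the relaxed optimum would be about 28.0, but projects are indivisible.
Sirius + Lyra: cost 10 + 8 = 18 ≤ 22, return 11 + 13 = 24.
Altair + Sirius: cost 12 + 10 = 22 ≤ 22, return 9 + 11 = 20.
Altair + Lyra: cost 12 + 8 = 20 ≤ 22, return 9 + 13 = 22.
Best is Sirius and Lyra with total return 24.

24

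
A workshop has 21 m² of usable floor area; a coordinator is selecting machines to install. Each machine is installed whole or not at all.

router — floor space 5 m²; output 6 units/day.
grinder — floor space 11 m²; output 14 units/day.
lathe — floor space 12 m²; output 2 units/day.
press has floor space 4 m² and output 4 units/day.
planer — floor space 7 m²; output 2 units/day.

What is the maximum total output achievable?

Allowing fractional choices, the relaxed optimum would be about 24.3, but machines are indivisible.
router + grinder: floor space 5 + 11 = 16 ≤ 21, output 6 + 14 = 20.
router + grinder + press: floor space 5 + 11 + 4 = 20 ≤ 21, output 6 + 14 + 4 = 24.
Best is router, grinder, and press with total output 24.

24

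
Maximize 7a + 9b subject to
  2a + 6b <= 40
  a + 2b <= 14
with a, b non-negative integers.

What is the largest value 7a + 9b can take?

(a,b)=(14,0): 2·14+6·0=28≤40, 1·14+2·0=14≤14, objective 98.
(a,b)=(13,0): 2·13+6·0=26≤40, 1·13+2·0=13≤14, objective 91.
The best lattice point is (14,0), giving 98.

98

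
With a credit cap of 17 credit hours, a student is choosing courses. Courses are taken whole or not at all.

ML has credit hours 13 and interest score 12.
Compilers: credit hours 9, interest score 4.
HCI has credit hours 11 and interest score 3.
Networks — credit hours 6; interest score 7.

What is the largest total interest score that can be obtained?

12

Take ML: credit hours 13 ≤ 17, interest score 12.
No other feasible combination does better.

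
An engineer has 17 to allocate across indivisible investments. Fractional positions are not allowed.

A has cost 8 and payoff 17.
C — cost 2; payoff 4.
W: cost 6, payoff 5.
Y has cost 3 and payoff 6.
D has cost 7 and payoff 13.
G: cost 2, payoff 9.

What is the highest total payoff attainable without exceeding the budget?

This is a 0-1 knapsack instance.
A + C + Y + G: cost 8 + 2 + 3 + 2 = 15 ≤ 17, payoff 17 + 4 + 6 + 9 = 36.
A + C + D: cost 8 + 2 + 7 = 17 ≤ 17, payoff 17 + 4 + 13 = 34.
A + D + G: cost 8 + 7 + 2 = 17 ≤ 17, payoff 17 + 13 + 9 = 39.
Best is A, D, and G with total payoff 39.

39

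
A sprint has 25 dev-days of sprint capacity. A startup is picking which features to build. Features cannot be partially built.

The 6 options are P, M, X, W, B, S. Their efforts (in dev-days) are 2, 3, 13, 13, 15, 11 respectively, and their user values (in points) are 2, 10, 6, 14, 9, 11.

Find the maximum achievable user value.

Allowing fractional choices, the relaxed optimum would be about 33.0, but features are indivisible.
W + S: effort 13 + 11 = 24 ≤ 25, user value 14 + 11 = 25.
P + M + W: effort 2 + 3 + 13 = 18 ≤ 25, user value 2 + 10 + 14 = 26.
M + W: effort 3 + 13 = 16 ≤ 25, user value 10 + 14 = 24.
Best is P, M, and W with total user value 26.

26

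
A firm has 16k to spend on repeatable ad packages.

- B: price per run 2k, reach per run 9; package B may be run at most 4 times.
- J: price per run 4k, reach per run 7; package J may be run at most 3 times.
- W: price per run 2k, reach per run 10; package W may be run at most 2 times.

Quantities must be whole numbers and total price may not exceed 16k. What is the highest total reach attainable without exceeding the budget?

63

4×B, 1×J, and 2×W: price 16 ≤ 16, reach 4·9 + 1·7 + 2·10 = 63.
4×B and 2×W: price 12 ≤ 16, reach 4·9 + 2·10 = 56.
Best is 63.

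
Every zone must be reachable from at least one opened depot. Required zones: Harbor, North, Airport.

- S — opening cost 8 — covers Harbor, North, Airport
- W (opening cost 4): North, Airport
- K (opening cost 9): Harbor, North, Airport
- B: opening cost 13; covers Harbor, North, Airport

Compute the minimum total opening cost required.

The greedy cost-per-new-zone heuristic would pick W and S for 12, but a cheaper cover exists.
S alone covers Harbor, North, Airport — every zone.
Total opening cost: 8.
No cover costs less than 8.

8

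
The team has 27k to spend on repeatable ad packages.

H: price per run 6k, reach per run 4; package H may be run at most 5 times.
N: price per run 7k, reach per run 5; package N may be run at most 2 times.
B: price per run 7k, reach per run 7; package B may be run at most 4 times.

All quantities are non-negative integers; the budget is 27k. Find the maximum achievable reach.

1×H and 3×B: price 27 ≤ 27, reach 1·4 + 3·7 = 25.
1×H, 1×N, and 2×B: price 27 ≤ 27, reach 1·4 + 1·5 + 2·7 = 23.
Best is 25.

25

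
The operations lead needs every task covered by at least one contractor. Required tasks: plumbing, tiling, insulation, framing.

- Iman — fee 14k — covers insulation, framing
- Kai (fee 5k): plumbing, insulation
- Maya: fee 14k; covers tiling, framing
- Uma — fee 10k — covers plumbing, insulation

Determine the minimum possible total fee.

19

This is a weighted set-cover instance.
Choose Kai and Maya: together they cover plumbing, tiling, insulation, framing — every task.
Total fee: 5 + 14 = 19.
No cover costs less than 19.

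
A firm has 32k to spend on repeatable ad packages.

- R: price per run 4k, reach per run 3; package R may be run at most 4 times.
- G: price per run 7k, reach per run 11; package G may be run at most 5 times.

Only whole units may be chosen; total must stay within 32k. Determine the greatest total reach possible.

4×G: price 28 ≤ 32, reach 4·11 = 44.
1×R and 4×G: price 32 ≤ 32, reach 1·3 + 4·11 = 47.
Best is 47.

47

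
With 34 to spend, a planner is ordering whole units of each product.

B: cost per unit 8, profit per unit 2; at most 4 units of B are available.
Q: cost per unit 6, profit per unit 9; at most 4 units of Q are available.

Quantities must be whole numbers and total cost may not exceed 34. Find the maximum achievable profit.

38

This is a bounded integer knapsack.
Take 1×B and 4×Q: cost 32 ≤ 34, profit 1·2 + 4·9 = 38.
Q has the best ratio (9/6) and is taken to its limit of 4; remaining capacity is filled optimally with the others.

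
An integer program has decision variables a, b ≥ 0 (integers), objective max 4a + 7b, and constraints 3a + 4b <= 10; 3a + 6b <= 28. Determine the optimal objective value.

The continuous relaxation peaks at (0, 2.5) with value 17.50; rounding to a feasible lattice point costs some objective.
(a,b)=(2,1): 3·2+4·1=10≤10, 3·2+6·1=12≤28, objective 15.
(a,b)=(0,2): 3·0+4·2=8≤10, 3·0+6·2=12≤28, objective 14.
(a,b)=(3,0): 3·3+4·0=9≤10, 3·3+6·0=9≤28, objective 12.
The best lattice point is (2,1), giving 15.

15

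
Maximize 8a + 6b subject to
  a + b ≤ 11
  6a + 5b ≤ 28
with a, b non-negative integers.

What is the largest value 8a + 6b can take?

The continuous relaxation peaks at (4.67, 0) with value 37.33; rounding to a feasible lattice point costs some objective.
(a,b)=(3,2): 1·3+1·2=5≤11, 6·3+5·2=28≤28, objective 36.
(a,b)=(2,3): 1·2+1·3=5≤11, 6·2+5·3=27≤28, objective 34.
(a,b)=(4,0): 1·4+1·0=4≤11, 6·4+5·0=24≤28, objective 32.
(a,b)=(3,1): 1·3+1·1=4≤11, 6·3+5·1=23≤28, objective 30.
No feasible integer point exceeds 36.

36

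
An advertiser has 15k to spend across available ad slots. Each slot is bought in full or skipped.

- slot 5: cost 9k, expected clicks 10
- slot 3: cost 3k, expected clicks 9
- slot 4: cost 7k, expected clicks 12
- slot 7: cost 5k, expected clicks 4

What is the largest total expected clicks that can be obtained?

Allowing fractional choices, the relaxed optimum would be about 26.6, but ad slots are indivisible.
slot 3 + slot 4 + slot 7: cost 3 + 7 + 5 = 15 ≤ 15, expected clicks 9 + 12 + 4 = 25.
slot 5 + slot 3: cost 9 + 3 = 12 ≤ 15, expected clicks 10 + 9 = 19.
slot 3 + slot 4: cost 3 + 7 = 10 ≤ 15, expected clicks 9 + 12 = 21.
Best is slot 3, slot 4, and slot 7 with total expected clicks 25.

25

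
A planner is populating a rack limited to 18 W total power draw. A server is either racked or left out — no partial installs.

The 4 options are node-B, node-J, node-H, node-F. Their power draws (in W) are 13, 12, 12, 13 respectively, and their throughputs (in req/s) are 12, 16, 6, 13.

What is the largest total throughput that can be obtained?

This is an integer program with binary decision variables.
Allowing fractional choices, the relaxed optimum would be about 22.0, but servers are indivisible.
node-B: power draw 13 ≤ 18, throughput 12.
node-F: power draw 13 ≤ 18, throughput 13.
node-J: power draw 12 ≤ 18, throughput 16.
Best is node-J with total throughput 16.

16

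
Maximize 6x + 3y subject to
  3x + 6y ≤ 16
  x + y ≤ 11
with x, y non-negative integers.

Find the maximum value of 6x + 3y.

30

(x,y)=(5,0): 3·5+6·0=15≤16, 1·5+1·0=5≤11, objective 30.
(x,y)=(4,0): 3·4+6·0=12≤16, 1·4+1·0=4≤11, objective 24.
No feasible integer point exceeds 30.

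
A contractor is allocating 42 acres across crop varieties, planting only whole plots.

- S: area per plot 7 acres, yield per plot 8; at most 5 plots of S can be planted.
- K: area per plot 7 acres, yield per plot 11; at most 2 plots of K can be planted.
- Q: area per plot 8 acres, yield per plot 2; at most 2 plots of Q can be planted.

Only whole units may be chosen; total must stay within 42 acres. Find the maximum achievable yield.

K has the best ratio (11/7); taking only K gives at most 2×11 = 22 (stopped by the supply cap of 2).
Mixing does better — 4×S and 2×K: area 42 ≤ 42, yield 4·8 + 2·11 = 54.

54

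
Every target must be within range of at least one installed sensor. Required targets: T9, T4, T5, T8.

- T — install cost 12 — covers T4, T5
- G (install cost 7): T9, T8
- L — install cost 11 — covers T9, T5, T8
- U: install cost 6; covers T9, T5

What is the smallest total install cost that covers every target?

The greedy cost-per-new-target heuristic would pick U, G, and T for 25, but a cheaper cover exists.
Choose T and G: together they cover T9, T4, T5, T8 — every target.
Total install cost: 12 + 7 = 19.
No cover costs less than 19.

19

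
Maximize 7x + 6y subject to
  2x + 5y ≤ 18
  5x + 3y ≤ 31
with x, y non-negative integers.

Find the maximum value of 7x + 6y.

(x,y)=(6,0): 2·6+5·0=12≤18, 5·6+3·0=30≤31, objective 42.
(x,y)=(5,1): 2·5+5·1=15≤18, 5·5+3·1=28≤31, objective 41.
(x,y)=(4,2): 2·4+5·2=18≤18, 5·4+3·2=26≤31, objective 40.
Maximum is 42 at (x,y)=(6,0).

42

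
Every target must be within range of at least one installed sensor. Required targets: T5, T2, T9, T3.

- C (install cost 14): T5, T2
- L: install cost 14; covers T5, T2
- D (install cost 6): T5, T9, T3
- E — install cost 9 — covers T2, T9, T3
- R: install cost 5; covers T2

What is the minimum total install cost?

11

Choose D and R: together they cover T5, T2, T9, T3 — every target.
Total install cost: 6 + 5 = 11.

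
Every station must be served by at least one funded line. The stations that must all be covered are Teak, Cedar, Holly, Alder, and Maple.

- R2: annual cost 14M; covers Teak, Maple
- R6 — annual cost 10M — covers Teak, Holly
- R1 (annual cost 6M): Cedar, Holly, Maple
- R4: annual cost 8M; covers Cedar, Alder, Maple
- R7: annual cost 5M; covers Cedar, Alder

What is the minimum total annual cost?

This is a weighted set-cover instance.
The greedy cost-per-new-station heuristic would pick R1, R7, and R6 for 21, but a cheaper cover exists.
Choose R6 and R4: together they cover Teak, Cedar, Holly, Alder, Maple — every station.
Total annual cost: 10 + 8 = 18.
No cover costs less than 18.

18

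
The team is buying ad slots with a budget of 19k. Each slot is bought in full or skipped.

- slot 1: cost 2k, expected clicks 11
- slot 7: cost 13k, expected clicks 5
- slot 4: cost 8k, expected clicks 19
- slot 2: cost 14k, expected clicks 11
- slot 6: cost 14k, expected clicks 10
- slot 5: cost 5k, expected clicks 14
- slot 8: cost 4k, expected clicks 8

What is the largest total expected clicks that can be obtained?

Take slot 1, slot 4, slot 5, and slot 8: cost 2 + 8 + 5 + 4 = 19 ≤ 19, expected clicks 11 + 19 + 14 + 8 = 52.
No other feasible combination does better.

52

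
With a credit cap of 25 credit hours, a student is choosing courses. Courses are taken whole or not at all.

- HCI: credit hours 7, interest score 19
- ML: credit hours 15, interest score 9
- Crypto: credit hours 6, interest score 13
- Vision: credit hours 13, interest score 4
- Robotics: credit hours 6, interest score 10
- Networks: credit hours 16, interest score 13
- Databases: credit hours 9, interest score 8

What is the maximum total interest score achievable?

42

Treat it as a binary knapsack problem.
HCI + Crypto + Databases: credit hours 7 + 6 + 9 = 22 ≤ 25, interest score 19 + 13 + 8 = 40.
HCI + Crypto + Robotics: credit hours 7 + 6 + 6 = 19 ≤ 25, interest score 19 + 13 + 10 = 42.
Best is HCI, Crypto, and Robotics with total interest score 42.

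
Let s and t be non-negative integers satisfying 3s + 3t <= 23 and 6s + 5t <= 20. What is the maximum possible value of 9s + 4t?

27

Relaxing integrality, the LP optimum is 30.00 at (s,t) = (3.33, 0), which is not an integer point.
(s,t)=(3,0): 3·3+3·0=9≤23, 6·3+5·0=18≤20, objective 27.
(s,t)=(2,1): 3·2+3·1=9≤23, 6·2+5·1=17≤20, objective 22.
(s,t)=(2,0): 3·2+3·0=6≤23, 6·2+5·0=12≤20, objective 18.
No feasible integer point exceeds 27.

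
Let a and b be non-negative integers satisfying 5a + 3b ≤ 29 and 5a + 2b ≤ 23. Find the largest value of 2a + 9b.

(a,b)=(0,9) is feasible, giving 81.
(a,b)=(1,8) is feasible, giving 74.
(a,b)=(0,8) is feasible, giving 72.
Maximum is 81 at (a,b)=(0,9).

81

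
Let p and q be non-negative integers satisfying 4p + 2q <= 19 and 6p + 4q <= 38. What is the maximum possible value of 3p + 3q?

Relaxing integrality, the LP optimum is 28.50 at (p,q) = (0, 9.5), which is not an integer point.
(p,q)=(0,9): 4·0+2·9=18≤19, 6·0+4·9=36≤38, objective 27.
(p,q)=(0,8): 4·0+2·8=16≤19, 6·0+4·8=32≤38, objective 24.
Maximum is 27 at (p,q)=(0,9).

27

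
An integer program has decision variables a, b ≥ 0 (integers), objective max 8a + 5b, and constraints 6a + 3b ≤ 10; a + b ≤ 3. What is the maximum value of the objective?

15

(a,b)=(0,3): 6·0+3·3=9≤10, 1·0+1·3=3≤3, objective 15.
(a,b)=(1,1): 6·1+3·1=9≤10, 1·1+1·1=2≤3, objective 13.
(a,b)=(0,2): 6·0+3·2=6≤10, 1·0+1·2=2≤3, objective 10.
No feasible integer point exceeds 15.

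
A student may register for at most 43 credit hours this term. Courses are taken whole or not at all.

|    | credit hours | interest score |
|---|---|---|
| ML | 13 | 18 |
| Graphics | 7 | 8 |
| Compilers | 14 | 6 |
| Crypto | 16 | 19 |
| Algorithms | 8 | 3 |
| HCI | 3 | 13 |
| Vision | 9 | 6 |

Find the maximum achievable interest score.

Take ML, Graphics, Crypto, and HCI: credit hours 13 + 7 + 16 + 3 = 39 ≤ 43, interest score 18 + 8 + 19 + 13 = 58.
No other feasible combination does better.

58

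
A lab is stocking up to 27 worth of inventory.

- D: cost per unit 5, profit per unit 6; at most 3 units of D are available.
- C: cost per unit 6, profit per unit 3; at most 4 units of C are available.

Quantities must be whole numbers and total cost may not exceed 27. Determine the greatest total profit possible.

24

D has the best ratio (6/5); taking only D gives at most 3×6 = 18 (stopped by the supply cap of 3).
Mixing does better — 3×D and 2×C: cost 27 ≤ 27, profit 3·6 + 2·3 = 24.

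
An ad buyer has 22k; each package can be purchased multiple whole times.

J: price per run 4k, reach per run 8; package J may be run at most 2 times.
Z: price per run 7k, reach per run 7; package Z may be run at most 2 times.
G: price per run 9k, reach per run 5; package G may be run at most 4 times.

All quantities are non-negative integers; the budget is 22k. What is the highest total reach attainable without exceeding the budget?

30

J has the best ratio (8/4); taking only J gives at most 2×8 = 16 (stopped by the supply cap of 2).
Mixing does better — 2×J and 2×Z: price 22 ≤ 22, reach 2·8 + 2·7 = 30.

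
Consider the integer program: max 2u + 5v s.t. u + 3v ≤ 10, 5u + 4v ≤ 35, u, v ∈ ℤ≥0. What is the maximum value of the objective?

18

(u,v)=(4,2): 1·4+3·2=10≤10, 5·4+4·2=28≤35, objective 18.
(u,v)=(6,1): 1·6+3·1=9≤10, 5·6+4·1=34≤35, objective 17.
(u,v)=(3,2): 1·3+3·2=9≤10, 5·3+4·2=23≤35, objective 16.
Maximum is 18 at (u,v)=(4,2).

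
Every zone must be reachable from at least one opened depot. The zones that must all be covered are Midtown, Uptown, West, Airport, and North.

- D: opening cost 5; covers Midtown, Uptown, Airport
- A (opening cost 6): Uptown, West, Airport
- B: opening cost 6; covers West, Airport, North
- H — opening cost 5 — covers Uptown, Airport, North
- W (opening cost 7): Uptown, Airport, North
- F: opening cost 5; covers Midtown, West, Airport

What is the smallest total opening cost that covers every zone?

10

The greedy cost-per-new-zone heuristic would pick D and B for 11, but a cheaper cover exists.
Choose H and F: together they cover Midtown, Uptown, West, Airport, North — every zone.
Total opening cost: 5 + 5 = 10.
No cover costs less than 10.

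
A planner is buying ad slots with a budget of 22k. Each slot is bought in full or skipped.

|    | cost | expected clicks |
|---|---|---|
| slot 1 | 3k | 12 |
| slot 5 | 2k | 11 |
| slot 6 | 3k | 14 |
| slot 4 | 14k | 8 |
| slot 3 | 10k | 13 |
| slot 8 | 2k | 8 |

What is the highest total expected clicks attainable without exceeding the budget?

slot 1 + slot 6 + slot 3 + slot 8: cost 3 + 3 + 10 + 2 = 18 ≤ 22, expected clicks 12 + 14 + 13 + 8 = 47.
slot 1 + slot 5 + slot 6 + slot 3: cost 3 + 2 + 3 + 10 = 18 ≤ 22, expected clicks 12 + 11 + 14 + 13 = 50.
slot 1 + slot 5 + slot 6 + slot 3 + slot 8: cost 3 + 2 + 3 + 10 + 2 = 20 ≤ 22, expected clicks 12 + 11 + 14 + 13 + 8 = 58.
Best is slot 1, slot 5, slot 6, slot 3, and slot 8 with total expected clicks 58.

58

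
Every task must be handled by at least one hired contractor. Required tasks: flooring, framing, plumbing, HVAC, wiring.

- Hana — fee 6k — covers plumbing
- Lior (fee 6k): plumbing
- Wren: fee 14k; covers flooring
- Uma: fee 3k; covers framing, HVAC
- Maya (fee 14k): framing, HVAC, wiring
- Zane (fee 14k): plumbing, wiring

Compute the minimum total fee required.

This is an integer covering problem.
The greedy cost-per-new-task heuristic would pick Uma, Hana, Wren, and Maya for 37, but a cheaper cover exists.
Choose Wren, Uma, and Zane: together they cover flooring, framing, plumbing, HVAC, wiring — every task.
Total fee: 14 + 3 + 14 = 31.
No cover costs less than 31.

31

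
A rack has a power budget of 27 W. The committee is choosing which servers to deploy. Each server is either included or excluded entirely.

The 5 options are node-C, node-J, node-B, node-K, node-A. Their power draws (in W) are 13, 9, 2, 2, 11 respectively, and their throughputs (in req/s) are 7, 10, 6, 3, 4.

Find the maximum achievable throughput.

Take node-C, node-J, node-B, and node-K: power draw 13 + 9 + 2 + 2 = 26 ≤ 27, throughput 7 + 10 + 6 + 3 = 26.
No other feasible combination does better.

26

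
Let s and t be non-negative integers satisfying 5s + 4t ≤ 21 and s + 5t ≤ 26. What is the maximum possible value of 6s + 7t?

35

The continuous relaxation peaks at (0.0476, 5.19) with value 36.62; rounding to a feasible lattice point costs some objective.
(s,t)=(0,5): 5·0+4·5=20≤21, 1·0+5·5=25≤26, objective 35.
(s,t)=(1,4): 5·1+4·4=21≤21, 1·1+5·4=21≤26, objective 34.
Maximum is 35 at (s,t)=(0,5).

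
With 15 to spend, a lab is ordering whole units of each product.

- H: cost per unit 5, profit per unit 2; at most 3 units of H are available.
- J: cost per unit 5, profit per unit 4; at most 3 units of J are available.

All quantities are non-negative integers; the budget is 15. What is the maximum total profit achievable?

12

This is a bounded integer knapsack.
3×J: cost 15 ≤ 15, profit 3·4 = 12.
1×H and 2×J: cost 15 ≤ 15, profit 1·2 + 2·4 = 10.
Best is 12.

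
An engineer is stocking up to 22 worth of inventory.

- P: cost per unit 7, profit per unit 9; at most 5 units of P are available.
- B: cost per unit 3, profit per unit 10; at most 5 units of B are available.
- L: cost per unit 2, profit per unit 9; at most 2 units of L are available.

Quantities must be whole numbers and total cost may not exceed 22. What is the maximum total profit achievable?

Take 5×B and 2×L: cost 19 ≤ 22, profit 5·10 + 2·9 = 68.
L has the best ratio (9/2) and is taken to its limit of 2; remaining capacity is filled optimally with the others.

68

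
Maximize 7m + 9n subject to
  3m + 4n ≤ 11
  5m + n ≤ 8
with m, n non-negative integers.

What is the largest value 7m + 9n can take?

(m,n)=(1,2) is feasible, giving 25.
(m,n)=(0,2) is feasible, giving 18.
The best lattice point is (1,2), giving 25.

25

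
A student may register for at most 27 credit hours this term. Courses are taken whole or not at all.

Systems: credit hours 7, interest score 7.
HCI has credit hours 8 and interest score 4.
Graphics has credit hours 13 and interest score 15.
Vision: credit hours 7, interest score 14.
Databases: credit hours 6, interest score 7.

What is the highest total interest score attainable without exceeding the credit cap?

Allowing fractional choices, the relaxed optimum would be about 37.0, but courses are indivisible.
Graphics + Vision + Databases: credit hours 13 + 7 + 6 = 26 ≤ 27, interest score 15 + 14 + 7 = 36.
Systems + Graphics + Vision: credit hours 7 + 13 + 7 = 27 ≤ 27, interest score 7 + 15 + 14 = 36.
The maximum interest score is 36; one optimal choice is Graphics, Vision, and Databases.

36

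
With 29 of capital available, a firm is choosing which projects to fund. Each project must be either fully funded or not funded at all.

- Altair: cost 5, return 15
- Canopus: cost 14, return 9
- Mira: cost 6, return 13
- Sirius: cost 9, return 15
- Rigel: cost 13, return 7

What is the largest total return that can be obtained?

Altair + Canopus + Sirius: cost 5 + 14 + 9 = 28 ≤ 29, return 15 + 9 + 15 = 39.
Altair + Mira + Sirius: cost 5 + 6 + 9 = 20 ≤ 29, return 15 + 13 + 15 = 43.
Best is Altair, Mira, and Sirius with total return 43.

43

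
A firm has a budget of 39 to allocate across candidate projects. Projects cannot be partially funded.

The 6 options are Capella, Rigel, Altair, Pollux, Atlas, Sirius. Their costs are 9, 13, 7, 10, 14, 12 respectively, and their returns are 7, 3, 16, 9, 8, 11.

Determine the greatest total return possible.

Altair + Pollux + Sirius: cost 7 + 10 + 12 = 29 ≤ 39, return 16 + 9 + 11 = 36.
Capella + Altair + Pollux + Sirius: cost 9 + 7 + 10 + 12 = 38 ≤ 39, return 7 + 16 + 9 + 11 = 43.
Best is Capella, Altair, Pollux, and Sirius with total return 43.

43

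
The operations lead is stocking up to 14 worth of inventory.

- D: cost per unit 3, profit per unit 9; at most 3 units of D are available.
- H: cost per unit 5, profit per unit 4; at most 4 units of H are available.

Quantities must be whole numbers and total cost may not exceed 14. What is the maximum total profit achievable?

31

Take 3×D and 1×H: cost 14 ≤ 14, profit 3·9 + 1·4 = 31.
D has the best ratio (9/3) and is taken to its limit of 3; remaining capacity is filled optimally with the others.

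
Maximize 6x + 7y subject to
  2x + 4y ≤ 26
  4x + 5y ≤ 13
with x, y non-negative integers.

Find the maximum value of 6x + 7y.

19

The continuous relaxation peaks at (3.25, 0) with value 19.50; rounding to a feasible lattice point costs some objective.
(x,y)=(2,1): 2·2+4·1=8≤26, 4·2+5·1=13≤13, objective 19.
(x,y)=(3,0): 2·3+4·0=6≤26, 4·3+5·0=12≤13, objective 18.
(x,y)=(1,1): 2·1+4·1=6≤26, 4·1+5·1=9≤13, objective 13.
Maximum is 19 at (x,y)=(2,1).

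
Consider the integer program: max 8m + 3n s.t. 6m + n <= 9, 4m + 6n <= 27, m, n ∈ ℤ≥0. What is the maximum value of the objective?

17

Relaxing integrality, the LP optimum is 18.56 at (m,n) = (0.844, 3.94), which is not an integer point.
(m,n)=(1,3): 6·1+1·3=9≤9, 4·1+6·3=22≤27, objective 17.
(m,n)=(1,2): 6·1+1·2=8≤9, 4·1+6·2=16≤27, objective 14.
The best lattice point is (1,3), giving 17.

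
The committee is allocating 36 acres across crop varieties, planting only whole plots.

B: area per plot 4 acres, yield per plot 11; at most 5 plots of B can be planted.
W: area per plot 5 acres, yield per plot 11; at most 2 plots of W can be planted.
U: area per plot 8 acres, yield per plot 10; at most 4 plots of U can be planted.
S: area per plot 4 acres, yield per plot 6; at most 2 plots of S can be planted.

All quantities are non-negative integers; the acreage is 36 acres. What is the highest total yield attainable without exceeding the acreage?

4×B, 2×W, and 2×S: area 34 ≤ 36, yield 4·11 + 2·11 + 2·6 = 78.
5×B, 2×W, and 1×S: area 34 ≤ 36, yield 5·11 + 2·11 + 1·6 = 83.
Best is 83.

83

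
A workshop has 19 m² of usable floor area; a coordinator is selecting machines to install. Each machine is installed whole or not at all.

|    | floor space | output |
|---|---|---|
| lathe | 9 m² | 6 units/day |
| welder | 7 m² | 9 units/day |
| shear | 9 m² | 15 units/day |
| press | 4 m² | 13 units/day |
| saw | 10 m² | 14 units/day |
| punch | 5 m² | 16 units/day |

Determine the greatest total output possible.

44

This is a 0-1 knapsack instance.
shear + press + punch: floor space 9 + 4 + 5 = 18 ≤ 19, output 15 + 13 + 16 = 44.
welder + press + punch: floor space 7 + 4 + 5 = 16 ≤ 19, output 9 + 13 + 16 = 38.
press + saw + punch: floor space 4 + 10 + 5 = 19 ≤ 19, output 13 + 14 + 16 = 43.
Best is shear, press, and punch with total output 44.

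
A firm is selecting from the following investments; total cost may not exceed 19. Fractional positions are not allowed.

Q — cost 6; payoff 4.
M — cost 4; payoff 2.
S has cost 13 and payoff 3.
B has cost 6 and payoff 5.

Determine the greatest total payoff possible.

11

Take Q, M, and B: cost 6 + 4 + 6 = 16 ≤ 19, payoff 4 + 2 + 5 = 11.
No other feasible combination does better.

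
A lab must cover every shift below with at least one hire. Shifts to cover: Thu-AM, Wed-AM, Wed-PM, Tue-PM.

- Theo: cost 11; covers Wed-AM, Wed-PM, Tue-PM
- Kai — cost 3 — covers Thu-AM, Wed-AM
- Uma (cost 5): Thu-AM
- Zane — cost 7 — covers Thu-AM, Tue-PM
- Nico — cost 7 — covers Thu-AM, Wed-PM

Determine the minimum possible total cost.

14

This is a weighted set-cover instance.
Choose Theo and Kai: together they cover Thu-AM, Wed-AM, Wed-PM, Tue-PM — every shift.
Total cost: 11 + 3 = 14.
No cover costs less than 14.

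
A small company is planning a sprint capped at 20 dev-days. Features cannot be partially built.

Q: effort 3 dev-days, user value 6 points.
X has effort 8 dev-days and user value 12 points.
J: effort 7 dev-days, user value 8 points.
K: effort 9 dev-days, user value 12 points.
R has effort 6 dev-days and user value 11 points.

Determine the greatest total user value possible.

30

Q + X + R: effort 3 + 8 + 6 = 17 ≤ 20, user value 6 + 12 + 11 = 29.
Q + X + K: effort 3 + 8 + 9 = 20 ≤ 20, user value 6 + 12 + 12 = 30.
Best is Q, X, and K with total user value 30.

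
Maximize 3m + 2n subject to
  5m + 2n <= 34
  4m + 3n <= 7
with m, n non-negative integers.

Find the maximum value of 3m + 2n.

(m,n)=(1,1): 5·1+2·1=7≤34, 4·1+3·1=7≤7, objective 5.
(m,n)=(0,2): 5·0+2·2=4≤34, 4·0+3·2=6≤7, objective 4.
(m,n)=(1,0): 5·1+2·0=5≤34, 4·1+3·0=4≤7, objective 3.
No feasible integer point exceeds 5.

5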